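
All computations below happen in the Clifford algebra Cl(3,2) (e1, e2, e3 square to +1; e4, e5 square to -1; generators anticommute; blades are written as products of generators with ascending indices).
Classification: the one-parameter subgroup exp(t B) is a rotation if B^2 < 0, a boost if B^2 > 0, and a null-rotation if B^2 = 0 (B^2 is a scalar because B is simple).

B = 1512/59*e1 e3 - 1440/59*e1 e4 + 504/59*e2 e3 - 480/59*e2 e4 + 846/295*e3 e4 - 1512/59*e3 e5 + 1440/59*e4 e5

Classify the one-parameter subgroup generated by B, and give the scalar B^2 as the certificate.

B^2 term by term: the squares give (1512/59)^2*(e1 e3)^2 + (-1440/59)^2*(e1 e4)^2 + (504/59)^2*(e2 e3)^2 + (-480/59)^2*(e2 e4)^2 + (846/295)^2*(e3 e4)^2 + (-1512/59)^2*(e3 e5)^2 + (1440/59)^2*(e4 e5)^2 = 2286144/3481*(-1) + 2073600/3481*(+1) + 254016/3481*(-1) + 230400/3481*(+1) + 715716/87025*(+1) + 2286144/3481*(+1) + 2073600/3481*(-1) = 36/25 (each basis 2-blade squares to minus the product of its generators' squares); cross terms between blades sharing an index anticommute and cancel; the commuting (index-disjoint) pairs give grade-4 terms 2*c*c'*(blade product), which cancel blade by blade — e1 e2 e3 e4: 1451520/3481 - 1451520/3481 = 0; e1 e3 e4 e5: 4354560/3481 - 4354560/3481 = 0; e2 e3 e4 e5: 1451520/3481 - 1451520/3481 = 0 — confirming B is simple. So B^2 = 36/25.
Answer: boost, certificate B^2 = 36/25. Note: conjugating B changes its blade decomposition but never the scalar B^2 = 36/25, whose sign settles the classification.


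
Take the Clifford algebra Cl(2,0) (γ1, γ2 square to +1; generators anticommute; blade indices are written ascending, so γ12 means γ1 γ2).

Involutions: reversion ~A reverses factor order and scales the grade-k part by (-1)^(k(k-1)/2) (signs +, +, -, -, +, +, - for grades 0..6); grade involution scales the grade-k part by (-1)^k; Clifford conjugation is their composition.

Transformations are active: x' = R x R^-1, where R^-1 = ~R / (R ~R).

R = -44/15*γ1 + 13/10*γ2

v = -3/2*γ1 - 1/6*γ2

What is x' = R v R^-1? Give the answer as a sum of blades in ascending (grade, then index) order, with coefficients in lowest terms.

~R = -44/15*γ1 + 13/10*γ2, and R ~R = 1853/180, so R^-1 = ~R / (1853/180).
R v = 251/60 + 439/180*γ12
Answer: -16381/18530*γ1 + 67999/55590*γ2


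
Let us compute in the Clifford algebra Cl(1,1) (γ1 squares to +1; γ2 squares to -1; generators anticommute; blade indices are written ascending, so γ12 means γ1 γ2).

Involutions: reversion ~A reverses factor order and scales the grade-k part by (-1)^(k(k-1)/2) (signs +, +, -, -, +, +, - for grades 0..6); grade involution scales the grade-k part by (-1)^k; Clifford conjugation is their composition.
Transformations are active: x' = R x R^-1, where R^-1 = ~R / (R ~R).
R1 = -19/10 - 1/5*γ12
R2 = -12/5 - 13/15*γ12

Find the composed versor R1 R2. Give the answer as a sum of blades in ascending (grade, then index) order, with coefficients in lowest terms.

Distribute over the terms of R1 (each basis-blade product reordered to ascending indices, repeated generators contracted through their squares):
(-19/10) R2 = 114/25 + 247/150*γ12
(-1/5*γ12) R2 = 13/75 + 12/25*γ12
Summing the partial products and collecting blades:
Answer: 71/15 + 319/150*γ12


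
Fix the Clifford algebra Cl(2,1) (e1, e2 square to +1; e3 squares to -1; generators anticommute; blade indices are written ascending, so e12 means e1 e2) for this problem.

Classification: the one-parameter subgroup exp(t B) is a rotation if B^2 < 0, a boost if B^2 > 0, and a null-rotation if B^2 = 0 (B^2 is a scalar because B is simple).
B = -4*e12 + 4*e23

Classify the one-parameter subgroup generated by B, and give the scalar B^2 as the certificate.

B^2 term by term: the squares give (-4)^2*(e12)^2 + (4)^2*(e23)^2 = 16*(-1) + 16*(+1) = 0 (each basis 2-blade squares to minus the product of its generators' squares); cross terms between blades sharing an index anticommute and cancel. So B^2 = 0.
Answer: null-rotation, certificate B^2 = 0. The class reads off the invariant scalar 0 directly.


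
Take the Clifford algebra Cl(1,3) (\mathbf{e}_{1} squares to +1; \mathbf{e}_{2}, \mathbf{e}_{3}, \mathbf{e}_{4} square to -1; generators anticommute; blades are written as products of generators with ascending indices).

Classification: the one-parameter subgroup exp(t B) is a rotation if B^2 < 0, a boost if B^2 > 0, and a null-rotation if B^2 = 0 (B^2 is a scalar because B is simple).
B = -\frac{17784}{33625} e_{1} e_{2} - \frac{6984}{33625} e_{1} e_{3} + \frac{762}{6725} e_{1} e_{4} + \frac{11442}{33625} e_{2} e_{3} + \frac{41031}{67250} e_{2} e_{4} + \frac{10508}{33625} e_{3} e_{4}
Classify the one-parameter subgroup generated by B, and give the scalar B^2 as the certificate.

B^2 term by term: the squares give (-\frac{17784}{33625})^2*(e_{1} e_{2})^2 + (-\frac{6984}{33625})^2*(e_{1} e_{3})^2 + (\frac{762}{6725})^2*(e_{1} e_{4})^2 + (\frac{11442}{33625})^2*(e_{2} e_{3})^2 + (\frac{41031}{67250})^2*(e_{2} e_{4})^2 + (\frac{10508}{33625})^2*(e_{3} e_{4})^2 = \frac{316270656}{1130640625}*(+1) + \frac{48776256}{1130640625}*(+1) + \frac{580644}{45225625}*(+1) + \frac{130919364}{1130640625}*(-1) + \frac{1683542961}{4522562500}*(-1) + \frac{110418064}{1130640625}*(-1) = -\frac{1}{4} (each basis 2-blade squares to minus the product of its generators' squares); cross terms between blades sharing an index anticommute and cancel; the commuting (index-disjoint) pairs give grade-4 terms 2*c*c'*(blade product), which cancel blade by blade — e_{1} e_{2} e_{3} e_{4}: -\frac{373748544}{1130640625} + \frac{286560504}{1130640625} + \frac{17437608}{226128125} = 0 — confirming B is simple. So B^2 = -\frac{1}{4}.
Answer: rotation, certificate B^2 = -\frac{1}{4}. No conjugation can change B^2 = -\frac{1}{4}; the sign gives the class.


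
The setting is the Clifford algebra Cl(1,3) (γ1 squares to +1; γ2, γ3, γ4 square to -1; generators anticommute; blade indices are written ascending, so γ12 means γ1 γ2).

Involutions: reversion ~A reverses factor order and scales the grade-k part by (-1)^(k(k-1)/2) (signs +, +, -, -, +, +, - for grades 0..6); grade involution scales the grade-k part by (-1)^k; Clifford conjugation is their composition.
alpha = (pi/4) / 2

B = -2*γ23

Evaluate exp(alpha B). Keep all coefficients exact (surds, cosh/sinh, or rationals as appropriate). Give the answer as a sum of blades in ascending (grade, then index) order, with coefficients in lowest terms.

B^2 = (-2)^2*(γ23)^2 = 4*(-1) = -4 (a basis 2-blade squares to minus the product of its generators' squares).
B^2 = -4 — since the square is negative, the closed form is circular: l = 2, alpha*l = pi/4, so exp(alpha B) = cos(pi/4) + (sin(pi/4)/2)*B = sqrt(2)/2 + (sqrt(2)/4)*B.
Answer: sqrt(2)/2 - sqrt(2)/2*γ23


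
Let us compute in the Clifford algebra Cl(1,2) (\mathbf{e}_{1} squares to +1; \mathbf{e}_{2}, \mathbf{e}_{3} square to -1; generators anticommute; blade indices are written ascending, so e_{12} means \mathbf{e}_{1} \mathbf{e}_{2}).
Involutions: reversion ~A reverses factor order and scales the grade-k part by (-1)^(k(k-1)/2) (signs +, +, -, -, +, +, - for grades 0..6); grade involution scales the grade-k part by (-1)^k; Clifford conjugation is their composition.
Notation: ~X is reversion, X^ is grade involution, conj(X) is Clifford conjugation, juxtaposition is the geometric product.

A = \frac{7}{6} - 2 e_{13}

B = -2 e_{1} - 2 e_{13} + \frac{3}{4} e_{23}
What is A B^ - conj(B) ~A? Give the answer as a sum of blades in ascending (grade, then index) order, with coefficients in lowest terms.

first term: 4 + \frac{7}{3} e_{1} + 4 e_{3} - \frac{3}{2} e_{12} - \frac{7}{3} e_{13} + \frac{7}{8} e_{23}
second term: 4 + \frac{7}{3} e_{1} + 4 e_{3} + \frac{3}{2} e_{12} + \frac{7}{3} e_{13} - \frac{7}{8} e_{23}
Answer: -3 e_{12} - \frac{14}{3} e_{13} + \frac{7}{4} e_{23}


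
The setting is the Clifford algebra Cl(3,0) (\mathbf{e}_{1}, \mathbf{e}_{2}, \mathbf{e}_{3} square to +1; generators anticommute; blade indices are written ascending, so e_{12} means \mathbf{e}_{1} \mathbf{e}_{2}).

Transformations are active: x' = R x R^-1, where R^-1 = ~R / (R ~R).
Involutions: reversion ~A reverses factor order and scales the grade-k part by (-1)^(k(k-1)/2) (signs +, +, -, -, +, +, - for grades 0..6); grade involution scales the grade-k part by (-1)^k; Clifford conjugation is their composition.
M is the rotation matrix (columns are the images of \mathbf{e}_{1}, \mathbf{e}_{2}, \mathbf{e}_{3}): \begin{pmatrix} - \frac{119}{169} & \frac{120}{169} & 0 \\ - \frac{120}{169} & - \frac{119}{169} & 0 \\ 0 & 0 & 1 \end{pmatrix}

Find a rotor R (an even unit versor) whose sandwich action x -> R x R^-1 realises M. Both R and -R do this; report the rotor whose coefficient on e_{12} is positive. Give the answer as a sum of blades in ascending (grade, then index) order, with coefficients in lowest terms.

Method: write R = a + b12*e_{12} + b13*e_{13} + b23*e_{23} with a^2 + b12^2 + b13^2 + b23^2 = 1 (so R^-1 = ~R). Expanding the columns R e_j ~R gives tr M = 4a^2 - 1 and, from the antisymmetric part, M21 - M12 = -4a*b12, M13 - M31 = 4a*b13, M32 - M23 = -4a*b23.
Here tr M = -\frac{69}{169}, so a^2 = (1 + tr M)/4 = \frac{25}{169} and a = ±\frac{5}{13}. Taking a = \frac{5}{13}: M21 - M12 = -\frac{240}{169}, M13 - M31 = 0, M32 - M23 = 0, giving b12 = \frac{12}{13}, b13 = 0, b23 = 0, i.e. R = \frac{5}{13} + \frac{12}{13} e_{12}.
Its e_{12} coefficient is already positive.
Answer: \frac{5}{13} + \frac{12}{13} e_{12}. Uniqueness: Spin(3) -> SO(3) maps R and -R to the same rotation of trace -\frac{69}{169}; fixing the sign of the e_{12} coefficient removes the ambiguity.


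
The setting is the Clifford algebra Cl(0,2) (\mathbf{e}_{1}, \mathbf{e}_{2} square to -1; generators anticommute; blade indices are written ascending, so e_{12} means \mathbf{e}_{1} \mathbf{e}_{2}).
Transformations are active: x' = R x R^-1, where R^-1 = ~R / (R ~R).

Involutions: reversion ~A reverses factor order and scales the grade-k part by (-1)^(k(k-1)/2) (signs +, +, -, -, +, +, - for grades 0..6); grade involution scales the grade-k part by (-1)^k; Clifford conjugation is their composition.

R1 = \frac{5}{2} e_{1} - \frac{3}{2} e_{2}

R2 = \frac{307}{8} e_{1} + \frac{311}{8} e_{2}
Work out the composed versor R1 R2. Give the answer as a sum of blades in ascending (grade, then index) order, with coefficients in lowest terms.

Distribute over the terms of R1 (each basis-blade product reordered to ascending indices, repeated generators contracted through their squares):
(\frac{5}{2} e_{1}) R2 = -\frac{1535}{16} + \frac{1555}{16} e_{12}
(-\frac{3}{2} e_{2}) R2 = \frac{933}{16} + \frac{921}{16} e_{12}
Summing the partial products and collecting blades:
Answer: -\frac{301}{8} + \frac{619}{4} e_{12}


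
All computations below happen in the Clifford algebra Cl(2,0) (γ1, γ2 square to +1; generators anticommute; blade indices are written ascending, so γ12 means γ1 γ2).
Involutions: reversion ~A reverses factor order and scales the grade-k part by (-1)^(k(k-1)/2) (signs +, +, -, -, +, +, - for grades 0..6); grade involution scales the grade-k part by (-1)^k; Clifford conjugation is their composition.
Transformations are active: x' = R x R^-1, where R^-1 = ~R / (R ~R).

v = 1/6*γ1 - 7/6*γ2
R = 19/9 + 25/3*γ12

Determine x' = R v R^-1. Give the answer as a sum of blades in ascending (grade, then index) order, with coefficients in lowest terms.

~R = 19/9 - 25/3*γ12, and R ~R = 5986/81, so R^-1 = ~R / (5986/81).
R v = -253/27*γ1 - 104/27*γ2
Answer: -12607/17958*γ1 + 16999/17958*γ2


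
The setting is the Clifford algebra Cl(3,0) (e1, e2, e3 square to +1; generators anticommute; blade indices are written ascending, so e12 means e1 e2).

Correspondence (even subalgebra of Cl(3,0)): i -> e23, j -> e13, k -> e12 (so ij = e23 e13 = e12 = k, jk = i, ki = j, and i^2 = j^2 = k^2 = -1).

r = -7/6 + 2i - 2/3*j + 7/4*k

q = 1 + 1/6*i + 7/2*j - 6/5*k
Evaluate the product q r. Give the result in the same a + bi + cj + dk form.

In blades: q = 1 - 6/5*e12 + 7/2*e13 + 1/6*e23, r = -7/6 + 7/4*e12 - 2/3*e13 + 2*e23.
Distribute q over r term by term (generator squares from the signature, products reordered to ascending indices): (1)*r = -7/6 + 7/4*e12 - 2/3*e13 + 2*e23; (-6/5*e12)*r = 21/10 + 7/5*e12 - 12/5*e13 - 4/5*e23; (7/2*e13)*r = 7/3 - 7*e12 - 49/12*e13 + 49/8*e23; (1/6*e23)*r = -1/3 - 1/9*e12 - 7/24*e13 - 7/36*e23.
Sum: 44/15 - 713/180*e12 - 893/120*e13 + 2567/360*e23; translating back through the correspondence:
Answer: 44/15 + 2567/360*i - 893/120*j - 713/180*k


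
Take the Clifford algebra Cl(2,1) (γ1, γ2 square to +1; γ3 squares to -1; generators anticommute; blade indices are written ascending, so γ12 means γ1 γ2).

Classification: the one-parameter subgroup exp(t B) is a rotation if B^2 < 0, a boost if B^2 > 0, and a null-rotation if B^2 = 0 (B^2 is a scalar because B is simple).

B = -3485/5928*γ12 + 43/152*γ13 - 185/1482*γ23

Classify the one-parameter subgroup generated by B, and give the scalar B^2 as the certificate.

B^2 term by term: the squares give (-3485/5928)^2*(γ12)^2 + (43/152)^2*(γ13)^2 + (-185/1482)^2*(γ23)^2 = 12145225/35141184*(-1) + 1849/23104*(+1) + 34225/2196324*(+1) = -1/4 (each basis 2-blade squares to minus the product of its generators' squares); cross terms between blades sharing an index anticommute and cancel. So B^2 = -1/4.
Answer: rotation, certificate B^2 = -1/4. Note: conjugating B changes its blade decomposition but never the scalar B^2 = -1/4, whose sign settles the classification.


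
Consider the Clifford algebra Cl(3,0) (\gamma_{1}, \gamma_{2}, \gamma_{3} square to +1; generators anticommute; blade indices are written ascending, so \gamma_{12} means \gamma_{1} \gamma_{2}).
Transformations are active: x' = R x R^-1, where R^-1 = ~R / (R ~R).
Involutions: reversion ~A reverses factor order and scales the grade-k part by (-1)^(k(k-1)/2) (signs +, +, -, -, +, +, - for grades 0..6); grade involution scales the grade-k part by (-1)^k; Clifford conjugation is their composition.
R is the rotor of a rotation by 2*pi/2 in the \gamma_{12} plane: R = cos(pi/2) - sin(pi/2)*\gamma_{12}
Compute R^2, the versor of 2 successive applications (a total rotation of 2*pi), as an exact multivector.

The rotor phase is half the rotation angle and phases add under composition, so 2 steps in the \gamma_{12} plane accumulate phase 2*(pi/2) = \pi: R^2 = cos(\pi) - sin(\pi)*\gamma_{12}.
cos(\pi) = -1 and sin(\pi) = 0, so R^2 = -1. The total rotation 2*pi is 1 full turn, so every vector returns to itself, yet the rotor is -1, on the OTHER sheet of the double cover (an odd number of 2*pi turns).
Answer: -1


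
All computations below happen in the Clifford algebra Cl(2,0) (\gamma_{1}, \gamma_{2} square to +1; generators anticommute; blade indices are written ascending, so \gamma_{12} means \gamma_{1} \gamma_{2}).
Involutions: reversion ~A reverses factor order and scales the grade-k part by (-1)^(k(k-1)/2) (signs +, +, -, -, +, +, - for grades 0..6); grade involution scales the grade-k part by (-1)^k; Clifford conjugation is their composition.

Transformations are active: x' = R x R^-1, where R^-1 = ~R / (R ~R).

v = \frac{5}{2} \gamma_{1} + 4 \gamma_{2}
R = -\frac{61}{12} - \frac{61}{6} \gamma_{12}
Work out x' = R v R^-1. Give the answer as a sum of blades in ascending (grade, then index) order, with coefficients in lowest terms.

~R = -\frac{61}{12} + \frac{61}{6} \gamma_{12}, and R ~R = \frac{18605}{144}, so R^-1 = ~R / (\frac{18605}{144}).
R v = -\frac{427}{8} \gamma_{1} + \frac{61}{12} \gamma_{2}
Answer: \frac{17}{10} \gamma_{1} - \frac{22}{5} \gamma_{2}


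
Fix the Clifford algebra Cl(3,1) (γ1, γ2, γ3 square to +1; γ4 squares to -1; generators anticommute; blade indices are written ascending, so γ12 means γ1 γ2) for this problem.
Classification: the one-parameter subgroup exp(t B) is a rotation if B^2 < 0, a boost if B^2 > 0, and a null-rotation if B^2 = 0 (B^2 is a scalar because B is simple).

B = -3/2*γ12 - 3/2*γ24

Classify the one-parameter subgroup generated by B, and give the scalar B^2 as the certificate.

B^2 term by term: the squares give (-3/2)^2*(γ12)^2 + (-3/2)^2*(γ24)^2 = 9/4*(-1) + 9/4*(+1) = 0 (each basis 2-blade squares to minus the product of its generators' squares); cross terms between blades sharing an index anticommute and cancel. So B^2 = 0.
Answer: null-rotation, certificate B^2 = 0. The invariant at work: B^2 = 0 is unchanged by conjugation, hence its sign classifies the subgroup whatever basis B is written in.


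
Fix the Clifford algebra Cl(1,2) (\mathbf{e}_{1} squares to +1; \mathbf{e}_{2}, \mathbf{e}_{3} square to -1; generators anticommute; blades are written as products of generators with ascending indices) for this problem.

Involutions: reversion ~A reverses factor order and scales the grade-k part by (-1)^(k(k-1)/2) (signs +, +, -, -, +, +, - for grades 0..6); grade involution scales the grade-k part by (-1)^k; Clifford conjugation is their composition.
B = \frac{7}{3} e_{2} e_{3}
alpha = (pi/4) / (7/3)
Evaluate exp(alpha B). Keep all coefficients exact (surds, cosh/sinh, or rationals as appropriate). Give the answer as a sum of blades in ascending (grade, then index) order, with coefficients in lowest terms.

B^2 = (\frac{7}{3})^2*(e_{2} e_{3})^2 = \frac{49}{9}*(-1) = -\frac{49}{9} (a basis 2-blade squares to minus the product of its generators' squares).
B^2 = -\frac{49}{9} — the series telescopes trigonometrically here: l = \frac{7}{3}, alpha*l = \frac{\pi}{4}, so exp(alpha B) = cos(\frac{\pi}{4}) + (sin(\frac{\pi}{4})/(\frac{7}{3}))*B = \frac{\sqrt{2}}{2} + (\frac{3 \sqrt{2}}{14})*B.
Answer: \frac{\sqrt{2}}{2} + \frac{\sqrt{2}}{2} e_{2} e_{3}


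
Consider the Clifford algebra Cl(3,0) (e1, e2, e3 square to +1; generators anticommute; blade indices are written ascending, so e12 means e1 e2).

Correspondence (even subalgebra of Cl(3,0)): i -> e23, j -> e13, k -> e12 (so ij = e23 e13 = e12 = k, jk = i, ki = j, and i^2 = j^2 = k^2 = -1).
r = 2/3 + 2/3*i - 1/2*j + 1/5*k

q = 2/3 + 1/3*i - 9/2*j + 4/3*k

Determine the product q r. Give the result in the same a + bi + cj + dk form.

In blades: q = 2/3 + 4/3*e12 - 9/2*e13 + 1/3*e23, r = 2/3 + 1/5*e12 - 1/2*e13 + 2/3*e23.
Distribute q over r term by term (generator squares from the signature, products reordered to ascending indices): (2/3)*r = 4/9 + 2/15*e12 - 1/3*e13 + 4/9*e23; (4/3*e12)*r = -4/15 + 8/9*e12 + 8/9*e13 + 2/3*e23; (-9/2*e13)*r = -9/4 + 3*e12 - 3*e13 - 9/10*e23; (1/3*e23)*r = -2/9 - 1/6*e12 - 1/15*e13 + 2/9*e23.
Sum: -413/180 + 347/90*e12 - 113/45*e13 + 13/30*e23; translating back through the correspondence:
Answer: -413/180 + 13/30*i - 113/45*j + 347/90*k


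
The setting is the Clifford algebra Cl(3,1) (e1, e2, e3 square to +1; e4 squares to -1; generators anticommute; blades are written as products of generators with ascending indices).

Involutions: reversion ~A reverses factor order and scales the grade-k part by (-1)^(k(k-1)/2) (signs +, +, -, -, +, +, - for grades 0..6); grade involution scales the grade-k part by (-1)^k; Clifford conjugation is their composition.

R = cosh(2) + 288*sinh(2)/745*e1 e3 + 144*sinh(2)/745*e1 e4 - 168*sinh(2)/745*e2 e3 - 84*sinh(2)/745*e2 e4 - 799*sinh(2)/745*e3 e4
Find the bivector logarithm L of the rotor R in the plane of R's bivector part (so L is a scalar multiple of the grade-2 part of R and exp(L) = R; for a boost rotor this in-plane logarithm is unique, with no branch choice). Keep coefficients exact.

The scalar part of R is cosh(2), which fixes the rapidity magnitude through cosh (cosh is even, so it cannot fix the sign — the bivector part carries that); dividing the bivector part by sinh of the rapidity gives the plane, and L = rapidity * plane, where the joint sign ambiguity of (rapidity, plane) cancels in the product.
Concretely: cosh(rapidity) = cosh(2) gives rapidity = ±2, and since rapidity/sinh(rapidity) is even the sign is immaterial: L = (rapidity/sinh(rapidity)) * <R>_2 = (2/sinh(2)) * <R>_2.
Answer: 576/745*e1 e3 + 288/745*e1 e4 - 336/745*e2 e3 - 168/745*e2 e4 - 1598/745*e3 e4


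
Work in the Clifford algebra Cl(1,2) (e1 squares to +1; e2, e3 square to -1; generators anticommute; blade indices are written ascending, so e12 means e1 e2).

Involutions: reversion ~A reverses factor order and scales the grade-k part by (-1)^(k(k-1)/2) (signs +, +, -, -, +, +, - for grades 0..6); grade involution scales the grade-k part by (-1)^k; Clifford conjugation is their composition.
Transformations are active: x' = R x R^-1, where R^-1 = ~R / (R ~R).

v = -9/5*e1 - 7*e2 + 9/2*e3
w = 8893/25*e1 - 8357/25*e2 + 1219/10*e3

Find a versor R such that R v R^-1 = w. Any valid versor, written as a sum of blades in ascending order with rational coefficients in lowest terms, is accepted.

Sketch: the shared square -6601/100 makes R = v + w = 8848/25*e1 - 8532/25*e2 + 632/5*e3 the natural versor; its sandwich fixes that direction, negates (v - w)/2, and sends v to w.
Answer: 8848/25*e1 - 8532/25*e2 + 632/5*e3


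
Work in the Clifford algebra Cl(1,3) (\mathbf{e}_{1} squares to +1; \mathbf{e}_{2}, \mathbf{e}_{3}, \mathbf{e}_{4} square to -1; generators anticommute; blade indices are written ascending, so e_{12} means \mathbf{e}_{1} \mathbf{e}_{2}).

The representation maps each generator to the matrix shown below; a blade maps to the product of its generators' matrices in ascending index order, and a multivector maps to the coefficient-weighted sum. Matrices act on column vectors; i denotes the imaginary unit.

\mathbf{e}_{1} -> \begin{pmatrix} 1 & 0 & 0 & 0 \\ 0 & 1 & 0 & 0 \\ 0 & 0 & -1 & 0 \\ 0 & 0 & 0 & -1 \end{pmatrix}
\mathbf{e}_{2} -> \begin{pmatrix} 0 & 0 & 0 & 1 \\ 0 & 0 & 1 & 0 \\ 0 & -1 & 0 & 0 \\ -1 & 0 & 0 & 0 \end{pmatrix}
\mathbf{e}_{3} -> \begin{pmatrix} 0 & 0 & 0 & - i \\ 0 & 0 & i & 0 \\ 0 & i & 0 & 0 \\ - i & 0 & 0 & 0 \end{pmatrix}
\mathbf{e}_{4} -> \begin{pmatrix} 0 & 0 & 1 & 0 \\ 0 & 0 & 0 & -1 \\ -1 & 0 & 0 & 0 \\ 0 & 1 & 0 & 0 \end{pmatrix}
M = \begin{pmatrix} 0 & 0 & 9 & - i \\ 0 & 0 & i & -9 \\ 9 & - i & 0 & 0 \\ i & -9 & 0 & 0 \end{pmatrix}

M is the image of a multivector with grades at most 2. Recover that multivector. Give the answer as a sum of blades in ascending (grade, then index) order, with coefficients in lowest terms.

Method: the blade images are trace-orthogonal — tr(rho(e_A) rho(e_B)^-1) = 4 if A = B and 0 otherwise — and rho(e_A)^-1 = (e_A)^2 * rho(e_A) with (e_A)^2 = +1 or -1, so the coefficient of e_A in the preimage is (e_A)^2 * tr(M rho(e_A))/4.
Nonzero projections over blades of grade <= 2: e_{13}: (e_{13})^2 = +1, tr(M rho(e_{13})) = 4, coefficient 1; e_{14}: (e_{14})^2 = +1, tr(M rho(e_{14})) = 36, coefficient 9. Every other blade of grade <= 2 projects to 0.
Answer: e_{13} + 9 e_{14}


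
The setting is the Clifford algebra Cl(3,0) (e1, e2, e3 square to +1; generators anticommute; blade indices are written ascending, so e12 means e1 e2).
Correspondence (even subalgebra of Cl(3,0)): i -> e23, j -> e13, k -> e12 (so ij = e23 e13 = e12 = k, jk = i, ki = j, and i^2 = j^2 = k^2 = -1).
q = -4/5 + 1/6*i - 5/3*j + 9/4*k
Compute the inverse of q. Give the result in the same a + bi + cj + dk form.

In blades: q = -4/5 + 9/4*e12 - 5/3*e13 + 1/6*e23.
With qbar = -4/5 - 9/4*e12 + 5/3*e13 - 1/6*e23 (scalar fixed, mapped units negated), q qbar = 30629/3600 (the sum of squared coefficients), so q^-1 = qbar / (30629/3600) = -2880/30629 - 8100/30629*e12 + 6000/30629*e13 - 600/30629*e23; translating back:
Answer: -2880/30629 - 600/30629*i + 6000/30629*j - 8100/30629*k


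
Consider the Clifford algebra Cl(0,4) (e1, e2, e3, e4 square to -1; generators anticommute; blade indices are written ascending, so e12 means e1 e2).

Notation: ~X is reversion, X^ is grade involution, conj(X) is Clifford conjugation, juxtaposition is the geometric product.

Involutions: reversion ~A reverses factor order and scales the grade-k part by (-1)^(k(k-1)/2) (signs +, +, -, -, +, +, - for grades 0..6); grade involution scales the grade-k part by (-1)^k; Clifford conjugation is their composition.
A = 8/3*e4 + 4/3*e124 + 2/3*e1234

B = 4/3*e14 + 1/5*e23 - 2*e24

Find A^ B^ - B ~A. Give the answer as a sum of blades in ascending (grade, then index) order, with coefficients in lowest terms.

first term: -56/9*e1 + 32/9*e2 - 4/3*e13 - 2/15*e14 - 8/9*e23 + 4/15*e134 - 8/15*e234
second term: -56/9*e1 + 32/9*e2 - 4/3*e13 - 2/15*e14 - 8/9*e23 - 4/15*e134 + 8/15*e234
Answer: 8/15*e134 - 16/15*e234


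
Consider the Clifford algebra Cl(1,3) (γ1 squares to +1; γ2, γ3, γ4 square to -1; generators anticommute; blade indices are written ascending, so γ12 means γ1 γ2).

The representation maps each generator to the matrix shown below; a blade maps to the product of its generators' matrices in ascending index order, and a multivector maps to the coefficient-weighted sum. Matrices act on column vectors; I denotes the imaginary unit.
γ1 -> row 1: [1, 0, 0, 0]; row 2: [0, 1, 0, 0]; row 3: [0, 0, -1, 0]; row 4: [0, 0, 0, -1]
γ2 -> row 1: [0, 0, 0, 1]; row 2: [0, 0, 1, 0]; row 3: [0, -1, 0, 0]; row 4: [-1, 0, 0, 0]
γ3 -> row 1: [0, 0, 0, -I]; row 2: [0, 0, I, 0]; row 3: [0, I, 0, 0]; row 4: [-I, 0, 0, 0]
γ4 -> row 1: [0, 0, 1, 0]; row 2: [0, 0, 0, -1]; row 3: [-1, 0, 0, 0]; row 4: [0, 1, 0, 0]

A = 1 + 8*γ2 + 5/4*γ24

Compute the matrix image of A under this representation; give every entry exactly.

Bivector images (products of the table entries): rho(γ24) = rho(γ2)rho(γ4) = row 1: [0, 1, 0, 0]; row 2: [-1, 0, 0, 0]; row 3: [0, 0, 0, 1]; row 4: [0, 0, -1, 0].
M = (1)*1 + (8)*rho(γ2) + (5/4)*rho(γ24), summed entrywise (1 is the identity matrix):
Answer: row 1: [1, 5/4, 0, 8]; row 2: [-5/4, 1, 8, 0]; row 3: [0, -8, 1, 5/4]; row 4: [-8, 0, -5/4, 1]


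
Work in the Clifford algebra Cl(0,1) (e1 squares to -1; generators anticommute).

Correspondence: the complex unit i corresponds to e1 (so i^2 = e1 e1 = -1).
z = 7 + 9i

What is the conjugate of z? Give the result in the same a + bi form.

In blades: z = 7 + 9*e1.
Conjugation here is Clifford conjugation: the scalar is fixed and the grade-1 and grade-2 blades all flip sign, giving 7 - 9*e1; translating back:
Answer: 7 - 9i


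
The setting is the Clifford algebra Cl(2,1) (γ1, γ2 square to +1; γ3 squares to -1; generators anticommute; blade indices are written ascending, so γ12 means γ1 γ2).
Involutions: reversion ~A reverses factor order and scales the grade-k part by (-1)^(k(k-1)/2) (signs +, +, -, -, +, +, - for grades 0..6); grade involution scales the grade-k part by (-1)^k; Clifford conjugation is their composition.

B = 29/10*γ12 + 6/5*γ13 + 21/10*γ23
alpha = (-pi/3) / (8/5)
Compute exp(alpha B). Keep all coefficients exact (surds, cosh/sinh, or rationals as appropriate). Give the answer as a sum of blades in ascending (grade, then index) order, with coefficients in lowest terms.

B^2 term by term: the squares give (29/10)^2*(γ12)^2 + (6/5)^2*(γ13)^2 + (21/10)^2*(γ23)^2 = 841/100*(-1) + 36/25*(+1) + 441/100*(+1) = -64/25 (each basis 2-blade squares to minus the product of its generators' squares); cross terms between blades sharing an index anticommute and cancel. So B^2 = -64/25.
B^2 = -64/25 — since the square is negative, the closed form is circular: l = 8/5, alpha*l = -pi/3, so exp(alpha B) = cos(-pi/3) + (sin(-pi/3)/(8/5))*B = 1/2 + (-5*sqrt(3)/16)*B.
Answer: 1/2 - 29*sqrt(3)/32*γ12 - 3*sqrt(3)/8*γ13 - 21*sqrt(3)/32*γ23


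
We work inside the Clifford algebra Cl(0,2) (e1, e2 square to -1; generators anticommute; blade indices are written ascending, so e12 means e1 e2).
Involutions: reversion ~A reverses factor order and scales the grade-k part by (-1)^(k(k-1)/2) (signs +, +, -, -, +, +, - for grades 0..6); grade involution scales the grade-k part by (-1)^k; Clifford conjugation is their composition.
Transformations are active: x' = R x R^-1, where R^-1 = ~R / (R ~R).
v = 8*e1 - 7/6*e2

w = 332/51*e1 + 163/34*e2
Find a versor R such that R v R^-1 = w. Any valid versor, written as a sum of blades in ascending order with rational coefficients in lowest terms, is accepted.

A norm check does it: q(v) = q(w) = -2353/36, hence R = v + w = 740/51*e1 + 185/51*e2 realises the map — parallel part kept, (v - w)/2 negated, v carried to w.
Answer: 740/51*e1 + 185/51*e2


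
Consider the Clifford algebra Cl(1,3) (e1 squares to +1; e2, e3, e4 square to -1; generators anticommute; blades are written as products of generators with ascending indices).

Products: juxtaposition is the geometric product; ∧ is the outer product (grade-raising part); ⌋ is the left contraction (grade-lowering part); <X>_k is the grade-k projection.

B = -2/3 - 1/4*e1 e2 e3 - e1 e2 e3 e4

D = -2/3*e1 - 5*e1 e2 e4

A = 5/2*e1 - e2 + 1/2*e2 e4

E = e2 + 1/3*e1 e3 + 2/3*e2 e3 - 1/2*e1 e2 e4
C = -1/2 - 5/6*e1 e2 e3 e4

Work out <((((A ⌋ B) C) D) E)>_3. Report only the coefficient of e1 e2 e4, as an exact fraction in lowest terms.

step 1: -1/4*e1 e3 - 5/8*e2 e3 + e1 e3 e4 - 5/2*e2 e3 e4
step 2: -25/12*e1 + 5/6*e2 + 1/8*e1 e3 - 25/48*e1 e4 + 5/16*e2 e3 - 5/24*e2 e4 - 1/2*e1 e3 e4 + 5/4*e2 e3 e4
step 3: 25/18 - 25/24*e1 - 125/48*e2 + 1/12*e3 - 25/72*e4 + 5/9*e1 e2 + 25/4*e1 e3 - 25/6*e1 e4 - 5/2*e2 e3 + 125/12*e2 e4 + 1/3*e3 e4 - 5/24*e1 e2 e3 + 5/36*e1 e2 e4 - 25/16*e1 e3 e4 - 5/8*e2 e3 e4 + 5/6*e1 e2 e3 e4
step 4: 925/144 + 347/72*e1 - 41/72*e2 - 25/36*e3 + 1445/144*e4 + 545/144*e1 e2 - 185/432*e1 e3 + 287/288*e1 e4 - 107/864*e2 e3 + 13/16*e2 e4 - 365/48*e3 e4 - 851/144*e1 e2 e3 + 95/36*e1 e2 e4 + 5/24*e1 e3 e4 - 221/72*e2 e3 e4 - 377/48*e1 e2 e3 e4
step 5: -851/144*e1 e2 e3 + 95/36*e1 e2 e4 + 5/24*e1 e3 e4 - 221/72*e2 e3 e4
Answer: 95/36


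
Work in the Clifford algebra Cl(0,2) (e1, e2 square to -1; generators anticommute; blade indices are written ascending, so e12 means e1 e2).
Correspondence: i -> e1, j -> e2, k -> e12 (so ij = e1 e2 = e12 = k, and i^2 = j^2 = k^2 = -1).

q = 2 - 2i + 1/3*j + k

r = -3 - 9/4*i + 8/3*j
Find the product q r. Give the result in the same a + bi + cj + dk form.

In blades: q = 2 - 2*e1 + 1/3*e2 + e12, r = -3 - 9/4*e1 + 8/3*e2.
Distribute q over r term by term (generator squares from the signature, products reordered to ascending indices): (2)*r = -6 - 9/2*e1 + 16/3*e2; (-2*e1)*r = -9/2 + 6*e1 - 16/3*e12; (1/3*e2)*r = -8/9 - e2 + 3/4*e12; (e12)*r = -8/3*e1 - 9/4*e2 - 3*e12.
Sum: -205/18 - 7/6*e1 + 25/12*e2 - 91/12*e12; translating back through the correspondence:
Answer: -205/18 - 7/6*i + 25/12*j - 91/12*k


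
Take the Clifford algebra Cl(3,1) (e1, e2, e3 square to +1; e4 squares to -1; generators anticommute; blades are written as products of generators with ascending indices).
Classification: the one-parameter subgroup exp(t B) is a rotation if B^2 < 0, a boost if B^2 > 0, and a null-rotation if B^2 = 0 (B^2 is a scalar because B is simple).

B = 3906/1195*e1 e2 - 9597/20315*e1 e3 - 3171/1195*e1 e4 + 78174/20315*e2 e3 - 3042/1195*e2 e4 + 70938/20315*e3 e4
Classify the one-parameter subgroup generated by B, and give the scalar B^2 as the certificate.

B^2 term by term: the squares give (3906/1195)^2*(e1 e2)^2 + (-9597/20315)^2*(e1 e3)^2 + (-3171/1195)^2*(e1 e4)^2 + (78174/20315)^2*(e2 e3)^2 + (-3042/1195)^2*(e2 e4)^2 + (70938/20315)^2*(e3 e4)^2 = 15256836/1428025*(-1) + 92102409/412699225*(-1) + 10055241/1428025*(+1) + 6111174276/412699225*(-1) + 9253764/1428025*(+1) + 5032199844/412699225*(+1) = 0 (each basis 2-blade squares to minus the product of its generators' squares); cross terms between blades sharing an index anticommute and cancel; the commuting (index-disjoint) pairs give grade-4 terms 2*c*c'*(blade product), which cancel blade by blade — e1 e2 e3 e4: 554167656/24276425 - 58388148/24276425 - 495779508/24276425 = 0 — confirming B is simple. So B^2 = 0.
Answer: null-rotation, certificate B^2 = 0. Check the certificate: B^2 = 0, and that sign is decisive whatever form B takes.


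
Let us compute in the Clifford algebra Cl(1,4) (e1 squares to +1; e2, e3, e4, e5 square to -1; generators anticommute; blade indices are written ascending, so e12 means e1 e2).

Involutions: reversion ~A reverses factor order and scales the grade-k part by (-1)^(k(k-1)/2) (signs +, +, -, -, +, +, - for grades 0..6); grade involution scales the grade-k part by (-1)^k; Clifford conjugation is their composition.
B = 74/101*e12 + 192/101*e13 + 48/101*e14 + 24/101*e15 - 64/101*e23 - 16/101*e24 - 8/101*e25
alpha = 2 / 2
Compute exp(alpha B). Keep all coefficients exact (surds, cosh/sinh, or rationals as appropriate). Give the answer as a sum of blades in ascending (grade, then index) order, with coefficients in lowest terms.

B^2 term by term: the squares give (74/101)^2*(e12)^2 + (192/101)^2*(e13)^2 + (48/101)^2*(e14)^2 + (24/101)^2*(e15)^2 + (-64/101)^2*(e23)^2 + (-16/101)^2*(e24)^2 + (-8/101)^2*(e25)^2 = 5476/10201*(+1) + 36864/10201*(+1) + 2304/10201*(+1) + 576/10201*(+1) + 4096/10201*(-1) + 256/10201*(-1) + 64/10201*(-1) = 4 (each basis 2-blade squares to minus the product of its generators' squares); cross terms between blades sharing an index anticommute and cancel; the commuting (index-disjoint) pairs give grade-4 terms 2*c*c'*(blade product), which cancel blade by blade — e1234: 6144/10201 - 6144/10201 = 0; e1235: 3072/10201 - 3072/10201 = 0; e1245: 768/10201 - 768/10201 = 0 — confirming B is simple. So B^2 = 4.
B^2 = 4 — a positive square means the series sums to a boost: l = 2, alpha*l = 2, so exp(alpha B) = cosh(2) + (sinh(2)/2)*B = cosh(2) + (sinh(2)/2)*B.
Answer: cosh(2) + 37*sinh(2)/101*e12 + 96*sinh(2)/101*e13 + 24*sinh(2)/101*e14 + 12*sinh(2)/101*e15 - 32*sinh(2)/101*e23 - 8*sinh(2)/101*e24 - 4*sinh(2)/101*e25


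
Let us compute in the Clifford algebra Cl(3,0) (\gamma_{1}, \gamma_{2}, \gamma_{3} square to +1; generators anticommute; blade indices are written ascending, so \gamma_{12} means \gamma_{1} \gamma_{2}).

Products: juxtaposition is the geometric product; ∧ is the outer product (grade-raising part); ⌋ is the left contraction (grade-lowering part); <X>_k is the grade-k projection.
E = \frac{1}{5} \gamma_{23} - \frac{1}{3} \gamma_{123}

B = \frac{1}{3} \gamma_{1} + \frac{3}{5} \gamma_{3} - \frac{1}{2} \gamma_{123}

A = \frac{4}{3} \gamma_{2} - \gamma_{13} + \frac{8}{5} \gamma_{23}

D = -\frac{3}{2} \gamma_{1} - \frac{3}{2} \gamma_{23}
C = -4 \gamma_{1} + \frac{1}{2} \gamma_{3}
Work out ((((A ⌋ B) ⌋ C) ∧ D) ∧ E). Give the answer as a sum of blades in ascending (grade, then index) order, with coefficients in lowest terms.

step 1: \frac{4}{5} \gamma_{1} + \frac{1}{2} \gamma_{2} + \frac{2}{3} \gamma_{13}
step 2: -\frac{16}{5}
step 3: \frac{24}{5} \gamma_{1} + \frac{24}{5} \gamma_{23}
step 4: \frac{24}{25} \gamma_{123}
Answer: \frac{24}{25} \gamma_{123}


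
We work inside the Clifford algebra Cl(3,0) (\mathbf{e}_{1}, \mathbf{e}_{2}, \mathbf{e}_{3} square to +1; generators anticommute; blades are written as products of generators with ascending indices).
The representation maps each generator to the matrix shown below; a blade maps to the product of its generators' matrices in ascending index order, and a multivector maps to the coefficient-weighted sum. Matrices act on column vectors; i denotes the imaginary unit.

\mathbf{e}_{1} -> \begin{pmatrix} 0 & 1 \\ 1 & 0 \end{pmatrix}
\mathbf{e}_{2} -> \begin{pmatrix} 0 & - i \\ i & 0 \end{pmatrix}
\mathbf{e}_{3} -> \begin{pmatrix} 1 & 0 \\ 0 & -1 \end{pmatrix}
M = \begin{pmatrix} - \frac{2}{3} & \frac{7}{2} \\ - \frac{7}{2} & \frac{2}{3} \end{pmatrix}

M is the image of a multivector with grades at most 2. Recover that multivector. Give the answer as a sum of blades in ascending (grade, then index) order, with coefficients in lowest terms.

Method: 1, rho(e_{1}), rho(e_{2}), rho(e_{3}) form a trace-orthogonal basis of the 2x2 complex matrices (tr(X Y) = 2 if X = Y, else 0), so M = m0*1 + m1*rho(e_{1}) + m2*rho(e_{2}) + m3*rho(e_{3}) with m0 = tr(M)/2 = 0, m1 = tr(M rho(e_{1}))/2 = 0, m2 = tr(M rho(e_{2}))/2 = \frac{7 i}{2}, m3 = tr(M rho(e_{3}))/2 = - \frac{2}{3}.
Multiplying table entries, the bivector images are rho(e_{1} e_{2}) = i*rho(e_{3}), rho(e_{1} e_{3}) = -i*rho(e_{2}), rho(e_{2} e_{3}) = i*rho(e_{1}); with real blade coefficients the real parts of m0..m3 are the coefficients of 1, e_{1}, e_{2}, e_{3} and the imaginary parts give the bivectors (e_{2} e_{3}: Im m1, e_{1} e_{3}: -Im m2, e_{1} e_{2}: Im m3).
Answer: -\frac{2}{3} e_{3} - \frac{7}{2} e_{1} e_{3}


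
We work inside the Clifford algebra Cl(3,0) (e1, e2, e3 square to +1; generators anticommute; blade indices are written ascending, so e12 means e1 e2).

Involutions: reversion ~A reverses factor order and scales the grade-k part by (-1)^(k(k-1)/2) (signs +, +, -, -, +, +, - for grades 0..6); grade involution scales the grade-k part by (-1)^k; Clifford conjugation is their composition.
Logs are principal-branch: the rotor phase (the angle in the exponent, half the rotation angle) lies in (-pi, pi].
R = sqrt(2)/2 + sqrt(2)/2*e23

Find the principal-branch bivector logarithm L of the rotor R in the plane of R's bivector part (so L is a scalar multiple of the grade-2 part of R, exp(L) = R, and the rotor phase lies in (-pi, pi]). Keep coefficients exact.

The scalar part of R is sqrt(2)/2, which fixes the principal-branch rotor phase; the unit plane is then the bivector part divided by the sine of that phase, and L is that plane scaled by the phase.
Concretely: cos(phase) = sqrt(2)/2 gives phase = ±pi/4, and since phase/sin(phase) is even the sign is immaterial: L = (phase/sin(phase)) * <R>_2 = (sqrt(2)*pi/4) * <R>_2.
Answer: pi/4*e23


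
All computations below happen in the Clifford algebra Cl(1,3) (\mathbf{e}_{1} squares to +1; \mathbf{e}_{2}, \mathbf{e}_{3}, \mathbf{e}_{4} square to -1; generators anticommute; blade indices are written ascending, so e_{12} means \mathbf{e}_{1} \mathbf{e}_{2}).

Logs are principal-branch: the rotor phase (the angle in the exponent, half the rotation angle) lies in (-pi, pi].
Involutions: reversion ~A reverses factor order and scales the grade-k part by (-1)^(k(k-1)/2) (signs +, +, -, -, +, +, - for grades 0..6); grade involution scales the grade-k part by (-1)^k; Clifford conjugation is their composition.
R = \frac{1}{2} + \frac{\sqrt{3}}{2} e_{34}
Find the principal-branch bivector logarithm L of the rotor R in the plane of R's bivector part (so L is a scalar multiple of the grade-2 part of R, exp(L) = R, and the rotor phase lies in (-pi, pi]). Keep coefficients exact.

The scalar part of R is \frac{1}{2}, which fixes the principal-branch rotor phase; the unit plane is then the bivector part divided by the sine of that phase, and L is that plane scaled by the phase.
Concretely: cos(phase) = \frac{1}{2} gives phase = ±\frac{\pi}{3}, and since phase/sin(phase) is even the sign is immaterial: L = (phase/sin(phase)) * <R>_2 = (\frac{2 \sqrt{3} \pi}{9}) * <R>_2.
Answer: \frac{\pi}{3} e_{34}


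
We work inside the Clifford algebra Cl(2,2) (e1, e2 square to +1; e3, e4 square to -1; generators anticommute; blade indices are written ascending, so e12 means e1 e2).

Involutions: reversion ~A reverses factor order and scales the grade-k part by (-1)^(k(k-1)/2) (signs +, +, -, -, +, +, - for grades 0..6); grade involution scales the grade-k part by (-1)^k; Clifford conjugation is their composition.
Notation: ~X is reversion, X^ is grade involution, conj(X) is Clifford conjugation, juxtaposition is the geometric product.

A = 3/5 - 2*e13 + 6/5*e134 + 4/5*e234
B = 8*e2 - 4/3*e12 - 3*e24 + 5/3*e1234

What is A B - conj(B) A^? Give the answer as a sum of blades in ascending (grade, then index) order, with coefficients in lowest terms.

first term: 4/3*e1 + 14/5*e2 + 12/5*e3 - 4/5*e12 + 8/3*e23 + 23/15*e24 + 32/5*e34 + 98/5*e123 + 16/15*e134 - 8/5*e234 + 23/5*e1234
second term: 4/3*e1 - 34/5*e2 + 12/5*e3 + 4/5*e12 + 8/3*e23 + 77/15*e24 + 32/5*e34 - 98/5*e123 - 16/15*e134 + 8/5*e234 - 13/5*e1234
Answer: 48/5*e2 - 8/5*e12 - 18/5*e24 + 196/5*e123 + 32/15*e134 - 16/5*e234 + 36/5*e1234


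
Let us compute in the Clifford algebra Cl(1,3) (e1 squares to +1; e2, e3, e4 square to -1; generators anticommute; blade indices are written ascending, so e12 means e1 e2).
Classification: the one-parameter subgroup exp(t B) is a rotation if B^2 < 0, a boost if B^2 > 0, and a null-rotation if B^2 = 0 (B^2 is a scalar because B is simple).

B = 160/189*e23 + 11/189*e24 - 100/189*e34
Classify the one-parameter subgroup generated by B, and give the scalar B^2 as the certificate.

B^2 term by term: the squares give (160/189)^2*(e23)^2 + (11/189)^2*(e24)^2 + (-100/189)^2*(e34)^2 = 25600/35721*(-1) + 121/35721*(-1) + 10000/35721*(-1) = -1 (each basis 2-blade squares to minus the product of its generators' squares); cross terms between blades sharing an index anticommute and cancel. So B^2 = -1.
Answer: rotation, certificate B^2 = -1. The class reads off the invariant scalar -1 directly.
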